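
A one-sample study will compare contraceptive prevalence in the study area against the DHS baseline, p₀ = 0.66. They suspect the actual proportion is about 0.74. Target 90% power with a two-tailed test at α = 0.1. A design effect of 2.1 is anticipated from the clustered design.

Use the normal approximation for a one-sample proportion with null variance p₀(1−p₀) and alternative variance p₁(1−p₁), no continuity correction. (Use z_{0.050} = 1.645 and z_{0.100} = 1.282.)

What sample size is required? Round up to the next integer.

n = [z_{α/2}·√(p₀q₀) + z_β·√(p₁q₁)]² / (p₁ − p₀)²
  = [1.645·√(0.66·0.34) + 1.282·√(0.74·0.26)]² / (0.08)²
  = [1.645·0.4737 + 1.282·0.4386]² / 0.0064
  = [1.3416]² / 0.0064
  = 281.22
Design effect: 2.1 × 281.22 = 590.57.
Round up → n = 591.

n = 591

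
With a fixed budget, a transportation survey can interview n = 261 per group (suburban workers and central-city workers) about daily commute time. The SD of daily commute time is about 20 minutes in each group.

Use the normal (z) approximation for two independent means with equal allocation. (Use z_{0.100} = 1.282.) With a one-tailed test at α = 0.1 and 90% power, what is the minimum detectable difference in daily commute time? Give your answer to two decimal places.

Minimum detectable difference ≈ 4.49 minutes

δ = (z_α + z_β) · √((σ₁²+σ₂²)/n)
  = (1.282 + 1.282) · √(800/261)
  = 2.564 · √3.0651
  = 2.564 · 1.7508
  = 4.4889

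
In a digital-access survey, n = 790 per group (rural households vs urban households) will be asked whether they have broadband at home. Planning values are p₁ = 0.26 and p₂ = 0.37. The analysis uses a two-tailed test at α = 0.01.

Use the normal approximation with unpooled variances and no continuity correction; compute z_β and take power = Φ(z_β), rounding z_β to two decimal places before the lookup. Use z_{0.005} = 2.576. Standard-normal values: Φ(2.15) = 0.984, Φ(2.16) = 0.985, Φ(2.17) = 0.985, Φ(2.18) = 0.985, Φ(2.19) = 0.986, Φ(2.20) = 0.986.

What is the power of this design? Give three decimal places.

Power ≈ 0.985

z_β = |p₁−p₂|·√(n/[p₁q₁+p₂q₂]) − z_{α/2}
    = 0.11 · √(790/0.4255) − 2.576
    = 0.11 · 43.0887 − 2.576
    = 4.7398 − 2.576 = 2.1638 → 2.16
Power = Φ(2.16) = 0.985.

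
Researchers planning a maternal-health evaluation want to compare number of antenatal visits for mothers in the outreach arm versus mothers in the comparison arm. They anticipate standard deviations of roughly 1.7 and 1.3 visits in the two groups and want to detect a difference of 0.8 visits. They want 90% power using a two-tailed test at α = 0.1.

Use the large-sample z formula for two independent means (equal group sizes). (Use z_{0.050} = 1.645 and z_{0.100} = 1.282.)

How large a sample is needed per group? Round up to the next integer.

n = (z_{α/2} + z_β)² · (σ₁² + σ₂²) / δ²
  = (1.645 + 1.282)² · (1.7² + 1.3² = 4.58) / 0.8²
  = 8.5673 · 4.58 / 0.64
  = 61.31
Round up → n = 62 per group.

n = 62 per group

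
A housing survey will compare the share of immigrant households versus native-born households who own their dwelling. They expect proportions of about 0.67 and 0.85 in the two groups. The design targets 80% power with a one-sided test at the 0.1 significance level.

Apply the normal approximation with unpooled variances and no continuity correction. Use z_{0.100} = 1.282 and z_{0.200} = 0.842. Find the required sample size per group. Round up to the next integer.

n = 49 per group

n = (z_α + z_β)² · [p₁(1−p₁) + p₂(1−p₂)] / (p₁ − p₂)²
  = (1.282 + 0.842)² · (0.67·0.33 + 0.85·0.15) / (-0.18)²
  = (2.124)² · (0.2211 + 0.1275) / 0.0324
  = 4.5114 · 0.3486 / 0.0324
  = 48.54
Round up → n = 49 per group.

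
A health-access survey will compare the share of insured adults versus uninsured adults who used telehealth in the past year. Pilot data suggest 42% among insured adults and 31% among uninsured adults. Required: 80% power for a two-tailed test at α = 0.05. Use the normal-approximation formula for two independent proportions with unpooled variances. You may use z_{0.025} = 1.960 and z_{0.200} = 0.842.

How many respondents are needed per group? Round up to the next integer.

n = (z_{α/2} + z_β)² · [p₁(1−p₁) + p₂(1−p₂)] / (p₁ − p₂)²
  = (1.960 + 0.842)² · (0.42·0.58 + 0.31·0.69) / (0.11)²
  = (2.802)² · (0.2436 + 0.2139) / 0.0121
  = 7.8512 · 0.4575 / 0.0121
  = 296.85
Round up → n = 297 per group.

n = 297 per group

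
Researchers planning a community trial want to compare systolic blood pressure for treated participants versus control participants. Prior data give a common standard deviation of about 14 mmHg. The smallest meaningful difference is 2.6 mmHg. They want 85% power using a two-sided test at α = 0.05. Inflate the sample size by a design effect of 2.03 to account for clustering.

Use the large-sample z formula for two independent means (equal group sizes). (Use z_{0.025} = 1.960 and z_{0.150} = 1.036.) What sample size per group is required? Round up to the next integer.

n = 1057 per group

n = (z_{α/2} + z_β)² · (σ₁² + σ₂²) / δ²
  = (1.960 + 1.036)² · (2·14² = 392) / 2.6²
  = 8.9760 · 392 / 6.76
  = 520.50
Design effect: 2.03 × 520.50 = 1056.62.
Round up → n = 1057 per group.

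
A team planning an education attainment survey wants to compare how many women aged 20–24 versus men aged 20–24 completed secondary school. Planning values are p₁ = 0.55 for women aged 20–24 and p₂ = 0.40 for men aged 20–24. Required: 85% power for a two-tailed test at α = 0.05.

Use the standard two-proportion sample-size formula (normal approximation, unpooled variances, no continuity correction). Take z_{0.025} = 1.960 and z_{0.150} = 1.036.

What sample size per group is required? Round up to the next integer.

n = 195 per group

n = (z_{α/2} + z_β)² · [p₁(1−p₁) + p₂(1−p₂)] / (p₁ − p₂)²
  = (1.960 + 1.036)² · (0.55·0.45 + 0.40·0.60) / (0.15)²
  = (2.996)² · (0.2475 + 0.2400) / 0.0225
  = 8.9760 · 0.4875 / 0.0225
  = 194.48
Round up → n = 195 per group.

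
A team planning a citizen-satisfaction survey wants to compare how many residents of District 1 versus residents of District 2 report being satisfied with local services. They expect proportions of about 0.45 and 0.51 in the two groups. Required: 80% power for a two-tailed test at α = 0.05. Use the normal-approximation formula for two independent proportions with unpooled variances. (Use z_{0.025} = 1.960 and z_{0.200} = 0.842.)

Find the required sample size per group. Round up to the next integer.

n = (z_{α/2} + z_β)² · [p₁(1−p₁) + p₂(1−p₂)] / (p₁ − p₂)²
  = (1.960 + 0.842)² · (0.45·0.55 + 0.51·0.49) / (-0.06)²
  = (2.802)² · (0.2475 + 0.2499) / 0.0036
  = 7.8512 · 0.4974 / 0.0036
  = 1084.77
Round up → n = 1085 per group.

n = 1085 per group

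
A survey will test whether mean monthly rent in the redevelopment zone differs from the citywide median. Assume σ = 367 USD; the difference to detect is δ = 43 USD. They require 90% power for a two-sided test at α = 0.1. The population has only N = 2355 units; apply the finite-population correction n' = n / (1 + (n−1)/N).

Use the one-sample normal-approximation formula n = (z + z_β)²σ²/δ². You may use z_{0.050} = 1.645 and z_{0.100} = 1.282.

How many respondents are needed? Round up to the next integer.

n = 494

n = (z_{α/2} + z_β)² · σ² / δ²
  = (1.645 + 1.282)² · 367² / 43²
  = 8.5673 · 134689 / 1849
  = 624.08
Finite-population correction (N = 2355): 624.08 / (1 + (624.08 − 1)/2355) = 493.51.
Round up → n = 494.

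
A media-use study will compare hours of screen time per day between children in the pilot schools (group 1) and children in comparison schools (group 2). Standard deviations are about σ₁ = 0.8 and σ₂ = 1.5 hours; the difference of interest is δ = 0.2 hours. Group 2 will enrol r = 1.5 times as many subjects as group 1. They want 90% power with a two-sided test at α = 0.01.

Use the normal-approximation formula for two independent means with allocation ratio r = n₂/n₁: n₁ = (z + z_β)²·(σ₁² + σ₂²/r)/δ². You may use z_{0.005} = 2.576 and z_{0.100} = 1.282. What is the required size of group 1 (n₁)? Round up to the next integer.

n₁ = (z_{α/2} + z_β)² · (σ₁² + σ₂²/r) / δ²
   = (2.576 + 1.282)² · (0.8² + 1.5²/1.5) / 0.2²
   = 14.8842 · (0.64 + 1.5) / 0.04
   = 14.8842 · 2.14 / 0.04
   = 796.30
Round up → n₁ = 797; n₂ = r·n₁ = 1.5 × 797 = 1196.

n₁ = 797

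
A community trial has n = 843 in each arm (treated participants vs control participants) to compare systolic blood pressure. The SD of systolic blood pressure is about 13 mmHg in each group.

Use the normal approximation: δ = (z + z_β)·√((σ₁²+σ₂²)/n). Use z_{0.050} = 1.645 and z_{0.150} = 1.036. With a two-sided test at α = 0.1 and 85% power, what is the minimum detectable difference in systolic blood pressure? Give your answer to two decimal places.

δ = (z_{α/2} + z_β) · √((σ₁²+σ₂²)/n)
  = (1.645 + 1.036) · √(338/843)
  = 2.681 · √0.40095
  = 2.681 · 0.6332
  = 1.6976

Minimum detectable difference ≈ 1.70 mmHg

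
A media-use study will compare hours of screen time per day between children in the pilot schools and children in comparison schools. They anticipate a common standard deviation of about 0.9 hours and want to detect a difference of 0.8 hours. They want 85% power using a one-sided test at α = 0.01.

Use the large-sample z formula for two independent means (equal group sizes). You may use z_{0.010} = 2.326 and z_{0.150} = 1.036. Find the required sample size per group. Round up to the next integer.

n = 29 per group

n = (z_α + z_β)² · (σ₁² + σ₂²) / δ²
  = (2.326 + 1.036)² · (2·0.9² = 1.62) / 0.8²
  = 11.3030 · 1.62 / 0.64
  = 28.61
Round up → n = 29 per group.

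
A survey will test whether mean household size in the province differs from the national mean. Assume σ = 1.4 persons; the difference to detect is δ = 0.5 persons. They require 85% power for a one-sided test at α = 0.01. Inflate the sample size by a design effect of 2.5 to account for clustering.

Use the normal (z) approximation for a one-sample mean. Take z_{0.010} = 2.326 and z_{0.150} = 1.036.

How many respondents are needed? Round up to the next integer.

n = 222

n = (z_α + z_β)² · σ² / δ²
  = (2.326 + 1.036)² · 1.4² / 0.5²
  = 11.3030 · 1.96 / 0.25
  = 88.62
Design effect: 2.5 × 88.62 = 221.54.
Round up → n = 222.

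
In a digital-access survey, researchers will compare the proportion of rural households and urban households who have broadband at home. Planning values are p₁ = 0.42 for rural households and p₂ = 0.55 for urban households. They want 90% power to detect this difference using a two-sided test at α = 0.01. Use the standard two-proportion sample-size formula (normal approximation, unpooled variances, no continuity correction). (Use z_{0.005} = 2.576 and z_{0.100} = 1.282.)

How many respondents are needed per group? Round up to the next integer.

n = (z_{α/2} + z_β)² · [p₁(1−p₁) + p₂(1−p₂)] / (p₁ − p₂)²
  = (2.576 + 1.282)² · (0.42·0.58 + 0.55·0.45) / (-0.13)²
  = (3.858)² · (0.2436 + 0.2475) / 0.0169
  = 14.8842 · 0.4911 / 0.0169
  = 432.52
Round up → n = 433 per group.

n = 433 per group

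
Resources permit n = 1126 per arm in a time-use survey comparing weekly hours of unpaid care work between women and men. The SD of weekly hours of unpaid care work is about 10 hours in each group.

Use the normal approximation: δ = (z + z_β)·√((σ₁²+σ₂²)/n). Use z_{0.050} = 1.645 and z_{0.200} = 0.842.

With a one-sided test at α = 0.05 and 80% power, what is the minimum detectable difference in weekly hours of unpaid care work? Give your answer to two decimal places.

Minimum detectable difference ≈ 1.05 hours

δ = (z_α + z_β) · √((σ₁²+σ₂²)/n)
  = (1.645 + 0.842) · √(200/1126)
  = 2.487 · √0.17762
  = 2.487 · 0.4214
  = 1.0481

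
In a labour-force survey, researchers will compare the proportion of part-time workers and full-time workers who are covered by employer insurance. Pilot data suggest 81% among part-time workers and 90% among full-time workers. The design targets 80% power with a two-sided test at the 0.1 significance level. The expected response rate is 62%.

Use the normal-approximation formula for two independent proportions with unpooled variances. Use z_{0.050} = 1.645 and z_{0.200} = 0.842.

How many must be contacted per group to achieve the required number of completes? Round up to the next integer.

n = (z_{α/2} + z_β)² · [p₁(1−p₁) + p₂(1−p₂)] / (p₁ − p₂)²
  = (1.645 + 0.842)² · (0.81·0.19 + 0.90·0.10) / (-0.09)²
  = (2.487)² · (0.1539 + 0.0900) / 0.0081
  = 6.1852 · 0.2439 / 0.0081
  = 186.24
Adjust for 62% response: 186.24 / 0.62 = 300.39.
Round up → n = 301 per group.

n = 301 per group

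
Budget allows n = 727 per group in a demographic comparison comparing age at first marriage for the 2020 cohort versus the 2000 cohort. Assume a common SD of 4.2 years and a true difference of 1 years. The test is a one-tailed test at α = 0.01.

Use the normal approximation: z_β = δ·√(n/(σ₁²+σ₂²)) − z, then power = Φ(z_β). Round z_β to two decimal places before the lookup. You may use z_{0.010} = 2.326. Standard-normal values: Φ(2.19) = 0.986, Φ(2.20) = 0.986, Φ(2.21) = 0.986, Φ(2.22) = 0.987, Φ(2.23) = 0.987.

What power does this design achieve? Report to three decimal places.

z_β = δ·√(n/(σ₁²+σ₂²)) − z_α
    = 1 · √(727/35.28) − 2.326
    = 1 · 4.53945 − 2.326
    = 4.5394 − 2.326 = 2.2134 → 2.21
Power = Φ(2.21) = 0.986.

Power ≈ 0.986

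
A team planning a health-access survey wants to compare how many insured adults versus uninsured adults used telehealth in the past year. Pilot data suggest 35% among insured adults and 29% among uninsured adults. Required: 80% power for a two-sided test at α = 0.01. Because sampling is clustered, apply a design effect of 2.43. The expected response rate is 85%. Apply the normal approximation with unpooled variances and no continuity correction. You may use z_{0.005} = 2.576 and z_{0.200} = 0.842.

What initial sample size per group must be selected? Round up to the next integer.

n = 4021 per group

n = (z_{α/2} + z_β)² · [p₁(1−p₁) + p₂(1−p₂)] / (p₁ − p₂)²
  = (2.576 + 0.842)² · (0.35·0.65 + 0.29·0.71) / (0.06)²
  = (3.418)² · (0.2275 + 0.2059) / 0.0036
  = 11.6827 · 0.4334 / 0.0036
  = 1406.47
Design effect: 2.43 × 1406.47 = 3417.72.
Adjust for 85% response: 3417.72 / 0.85 = 4020.85.
Round up → n = 4021 per group.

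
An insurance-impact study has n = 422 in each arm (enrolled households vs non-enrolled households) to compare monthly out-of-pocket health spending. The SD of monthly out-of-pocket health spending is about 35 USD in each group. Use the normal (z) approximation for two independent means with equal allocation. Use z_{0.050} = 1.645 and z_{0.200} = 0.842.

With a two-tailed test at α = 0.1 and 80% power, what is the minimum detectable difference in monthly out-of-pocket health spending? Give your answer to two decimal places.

Minimum detectable difference ≈ 5.99 USD

δ = (z_{α/2} + z_β) · √((σ₁²+σ₂²)/n)
  = (1.645 + 0.842) · √(2450/422)
  = 2.487 · √5.8057
  = 2.487 · 2.4095
  = 5.9924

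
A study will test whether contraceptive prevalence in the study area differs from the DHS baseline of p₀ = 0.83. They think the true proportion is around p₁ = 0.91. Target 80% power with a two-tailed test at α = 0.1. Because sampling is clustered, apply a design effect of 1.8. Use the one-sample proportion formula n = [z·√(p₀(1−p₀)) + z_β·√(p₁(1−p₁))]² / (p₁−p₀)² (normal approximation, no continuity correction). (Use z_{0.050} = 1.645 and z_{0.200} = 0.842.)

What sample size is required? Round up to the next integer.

n = [z_{α/2}·√(p₀q₀) + z_β·√(p₁q₁)]² / (p₁ − p₀)²
  = [1.645·√(0.83·0.17) + 0.842·√(0.91·0.09)]² / (0.08)²
  = [1.645·0.3756 + 0.842·0.2862]² / 0.0064
  = [0.8589]² / 0.0064
  = 115.26
Design effect: 1.8 × 115.26 = 207.47.
Round up → n = 208.

n = 208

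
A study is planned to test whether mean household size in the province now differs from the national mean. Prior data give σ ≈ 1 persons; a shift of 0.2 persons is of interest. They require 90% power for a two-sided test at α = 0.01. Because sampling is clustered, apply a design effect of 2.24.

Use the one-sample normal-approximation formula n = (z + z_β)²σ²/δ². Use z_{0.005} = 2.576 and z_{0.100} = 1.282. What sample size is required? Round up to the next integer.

n = 834

n = (z_{α/2} + z_β)² · σ² / δ²
  = (2.576 + 1.282)² · 1² / 0.2²
  = 14.8842 · 1 / 0.04
  = 372.10
Design effect: 2.24 × 372.10 = 833.51.
Round up → n = 834.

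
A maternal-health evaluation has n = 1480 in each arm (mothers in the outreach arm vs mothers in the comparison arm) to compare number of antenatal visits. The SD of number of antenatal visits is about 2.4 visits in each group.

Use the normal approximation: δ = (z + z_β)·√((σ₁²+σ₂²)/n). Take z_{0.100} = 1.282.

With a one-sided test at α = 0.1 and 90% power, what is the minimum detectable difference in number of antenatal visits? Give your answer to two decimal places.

δ = (z_α + z_β) · √((σ₁²+σ₂²)/n)
  = (1.282 + 1.282) · √(11.52/1480)
  = 2.564 · √0.00778
  = 2.564 · 0.0882
  = 0.2262

Minimum detectable difference ≈ 0.23 visits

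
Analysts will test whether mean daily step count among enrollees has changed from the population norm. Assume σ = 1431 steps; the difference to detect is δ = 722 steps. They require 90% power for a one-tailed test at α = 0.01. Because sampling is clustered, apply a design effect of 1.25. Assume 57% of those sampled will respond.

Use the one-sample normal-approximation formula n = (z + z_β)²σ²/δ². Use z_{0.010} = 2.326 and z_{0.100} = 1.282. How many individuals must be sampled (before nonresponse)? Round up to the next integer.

n = 113

n = (z_α + z_β)² · σ² / δ²
  = (2.326 + 1.282)² · 1431² / 722²
  = 13.0177 · 2047761 / 521284
  = 51.14
Design effect: 1.25 × 51.14 = 63.92.
Adjust for 57% response: 63.92 / 0.57 = 112.14.
Round up → n = 113.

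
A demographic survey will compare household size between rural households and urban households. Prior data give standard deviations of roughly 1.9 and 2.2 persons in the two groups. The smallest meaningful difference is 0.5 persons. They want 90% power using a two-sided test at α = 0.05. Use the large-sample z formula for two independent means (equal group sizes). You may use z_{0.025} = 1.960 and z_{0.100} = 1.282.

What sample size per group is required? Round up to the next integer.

n = 356 per group

n = (z_{α/2} + z_β)² · (σ₁² + σ₂²) / δ²
  = (1.960 + 1.282)² · (1.9² + 2.2² = 8.45) / 0.5²
  = 10.5106 · 8.45 / 0.25
  = 355.26
Round up → n = 356 per group.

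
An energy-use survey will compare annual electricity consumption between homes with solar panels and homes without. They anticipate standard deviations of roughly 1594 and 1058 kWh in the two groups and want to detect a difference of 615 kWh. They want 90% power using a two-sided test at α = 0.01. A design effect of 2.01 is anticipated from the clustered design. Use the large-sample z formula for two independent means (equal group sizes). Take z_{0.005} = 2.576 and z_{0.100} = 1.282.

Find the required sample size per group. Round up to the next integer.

n = 290 per group

n = (z_{α/2} + z_β)² · (σ₁² + σ₂²) / δ²
  = (2.576 + 1.282)² · (1594² + 1058² = 3660200) / 615²
  = 14.8842 · 3660200 / 378225
  = 144.04
Design effect: 2.01 × 144.04 = 289.52.
Round up → n = 290 per group.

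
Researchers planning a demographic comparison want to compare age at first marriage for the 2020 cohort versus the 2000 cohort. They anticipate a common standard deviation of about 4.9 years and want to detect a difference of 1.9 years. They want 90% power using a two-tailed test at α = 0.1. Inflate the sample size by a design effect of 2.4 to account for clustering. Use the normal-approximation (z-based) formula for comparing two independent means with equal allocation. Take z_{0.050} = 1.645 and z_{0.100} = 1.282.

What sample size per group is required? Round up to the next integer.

n = (z_{α/2} + z_β)² · (σ₁² + σ₂²) / δ²
  = (1.645 + 1.282)² · (2·4.9² = 48.02) / 1.9²
  = 8.5673 · 48.02 / 3.61
  = 113.96
Design effect: 2.4 × 113.96 = 273.51.
Round up → n = 274 per group.

n = 274 per group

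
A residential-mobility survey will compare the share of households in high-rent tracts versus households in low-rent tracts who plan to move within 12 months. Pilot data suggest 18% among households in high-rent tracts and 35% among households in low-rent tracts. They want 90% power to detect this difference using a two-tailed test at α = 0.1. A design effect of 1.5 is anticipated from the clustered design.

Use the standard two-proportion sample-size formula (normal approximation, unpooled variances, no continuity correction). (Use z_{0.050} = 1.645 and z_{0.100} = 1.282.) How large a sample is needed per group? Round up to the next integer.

n = (z_{α/2} + z_β)² · [p₁(1−p₁) + p₂(1−p₂)] / (p₁ − p₂)²
  = (1.645 + 1.282)² · (0.18·0.82 + 0.35·0.65) / (-0.17)²
  = (2.927)² · (0.1476 + 0.2275) / 0.0289
  = 8.5673 · 0.3751 / 0.0289
  = 111.20
Design effect: 1.5 × 111.20 = 166.80.
Round up → n = 167 per group.

n = 167 per group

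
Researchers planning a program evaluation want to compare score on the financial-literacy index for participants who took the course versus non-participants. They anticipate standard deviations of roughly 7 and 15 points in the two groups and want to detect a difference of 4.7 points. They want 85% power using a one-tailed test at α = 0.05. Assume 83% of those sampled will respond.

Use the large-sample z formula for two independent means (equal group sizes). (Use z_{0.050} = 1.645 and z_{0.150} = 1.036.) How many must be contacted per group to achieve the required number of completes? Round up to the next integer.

n = (z_α + z_β)² · (σ₁² + σ₂²) / δ²
  = (1.645 + 1.036)² · (7² + 15² = 274) / 4.7²
  = 7.1878 · 274 / 22.09
  = 89.16
Adjust for 83% response: 89.16 / 0.83 = 107.42.
Round up → n = 108 per group.

n = 108 per group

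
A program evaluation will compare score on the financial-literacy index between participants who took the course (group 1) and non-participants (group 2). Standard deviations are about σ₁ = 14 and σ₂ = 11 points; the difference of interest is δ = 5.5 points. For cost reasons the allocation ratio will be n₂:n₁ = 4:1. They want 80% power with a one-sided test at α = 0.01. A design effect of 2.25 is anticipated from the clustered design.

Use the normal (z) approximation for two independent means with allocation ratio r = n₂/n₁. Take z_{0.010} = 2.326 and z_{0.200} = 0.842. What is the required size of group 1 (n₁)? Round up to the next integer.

n₁ = (z_α + z_β)² · (σ₁² + σ₂²/r) / δ²
   = (2.326 + 0.842)² · (14² + 11²/4) / 5.5²
   = 10.0362 · (196 + 30.25) / 30.25
   = 10.0362 · 226.25 / 30.25
   = 75.06
Design effect: 2.25 × 75.06 = 168.89.
Round up → n₁ = 169; n₂ = r·n₁ = 4 × 169 = 676.

n₁ = 169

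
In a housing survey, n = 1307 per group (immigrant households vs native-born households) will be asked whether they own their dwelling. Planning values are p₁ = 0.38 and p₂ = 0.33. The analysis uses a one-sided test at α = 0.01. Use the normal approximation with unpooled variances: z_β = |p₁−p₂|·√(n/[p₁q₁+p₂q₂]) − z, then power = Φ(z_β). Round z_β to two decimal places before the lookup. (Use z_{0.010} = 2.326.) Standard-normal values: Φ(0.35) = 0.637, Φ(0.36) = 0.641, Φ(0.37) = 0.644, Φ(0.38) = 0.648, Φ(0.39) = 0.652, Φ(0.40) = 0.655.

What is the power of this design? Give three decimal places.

Power ≈ 0.637

z_β = |p₁−p₂|·√(n/[p₁q₁+p₂q₂]) − z_α
    = 0.05 · √(1307/0.4567) − 2.326
    = 0.05 · 53.4961 − 2.326
    = 2.6748 − 2.326 = 0.3488 → 0.35
Power = Φ(0.35) = 0.637.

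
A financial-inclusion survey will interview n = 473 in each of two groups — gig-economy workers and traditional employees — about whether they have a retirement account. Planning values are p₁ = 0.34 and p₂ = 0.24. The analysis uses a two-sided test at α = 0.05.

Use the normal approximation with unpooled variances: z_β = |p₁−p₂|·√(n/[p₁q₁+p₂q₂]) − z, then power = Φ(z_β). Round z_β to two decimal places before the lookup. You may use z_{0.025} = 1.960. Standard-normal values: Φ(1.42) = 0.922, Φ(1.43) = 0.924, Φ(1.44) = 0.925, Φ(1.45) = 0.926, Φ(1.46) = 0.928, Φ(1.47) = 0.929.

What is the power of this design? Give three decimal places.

Power ≈ 0.926

z_β = |p₁−p₂|·√(n/[p₁q₁+p₂q₂]) − z_{α/2}
    = 0.10 · √(473/0.4068) − 1.960
    = 0.10 · 34.0989 − 1.960
    = 3.4099 − 1.960 = 1.4499 → 1.45
Power = Φ(1.45) = 0.926.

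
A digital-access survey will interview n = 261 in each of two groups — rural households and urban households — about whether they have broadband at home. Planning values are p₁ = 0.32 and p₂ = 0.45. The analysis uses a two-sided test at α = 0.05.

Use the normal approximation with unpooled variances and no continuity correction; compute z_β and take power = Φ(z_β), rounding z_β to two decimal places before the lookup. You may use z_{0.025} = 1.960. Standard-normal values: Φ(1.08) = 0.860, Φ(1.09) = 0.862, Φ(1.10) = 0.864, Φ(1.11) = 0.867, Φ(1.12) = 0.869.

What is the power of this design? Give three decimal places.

z_β = |p₁−p₂|·√(n/[p₁q₁+p₂q₂]) − z_{α/2}
    = 0.13 · √(261/0.4651) − 1.960
    = 0.13 · 23.6890 − 1.960
    = 3.0796 − 1.960 = 1.1196 → 1.12
Power = Φ(1.12) = 0.869.

Power ≈ 0.869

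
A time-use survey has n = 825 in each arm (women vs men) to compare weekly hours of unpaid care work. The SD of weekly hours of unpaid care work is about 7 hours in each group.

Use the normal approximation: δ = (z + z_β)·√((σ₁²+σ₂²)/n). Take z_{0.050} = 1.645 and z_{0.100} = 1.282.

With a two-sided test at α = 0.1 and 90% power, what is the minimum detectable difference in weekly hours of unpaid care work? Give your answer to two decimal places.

δ = (z_{α/2} + z_β) · √((σ₁²+σ₂²)/n)
  = (1.645 + 1.282) · √(98/825)
  = 2.927 · √0.11879
  = 2.927 · 0.3447
  = 1.0088

Minimum detectable difference ≈ 1.01 hours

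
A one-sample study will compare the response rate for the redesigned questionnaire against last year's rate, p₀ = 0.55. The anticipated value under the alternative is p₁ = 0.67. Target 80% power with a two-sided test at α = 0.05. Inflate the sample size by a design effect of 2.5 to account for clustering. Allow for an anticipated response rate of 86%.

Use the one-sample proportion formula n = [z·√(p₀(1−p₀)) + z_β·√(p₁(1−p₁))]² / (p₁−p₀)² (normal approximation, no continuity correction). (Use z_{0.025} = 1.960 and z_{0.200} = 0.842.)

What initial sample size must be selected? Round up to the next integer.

n = [z_{α/2}·√(p₀q₀) + z_β·√(p₁q₁)]² / (p₁ − p₀)²
  = [1.960·√(0.55·0.45) + 0.842·√(0.67·0.33)]² / (0.12)²
  = [1.960·0.4975 + 0.842·0.4702]² / 0.0144
  = [1.3710]² / 0.0144
  = 130.53
Design effect: 2.5 × 130.53 = 326.33.
Adjust for 86% response: 326.33 / 0.86 = 379.45.
Round up → n = 380.

n = 380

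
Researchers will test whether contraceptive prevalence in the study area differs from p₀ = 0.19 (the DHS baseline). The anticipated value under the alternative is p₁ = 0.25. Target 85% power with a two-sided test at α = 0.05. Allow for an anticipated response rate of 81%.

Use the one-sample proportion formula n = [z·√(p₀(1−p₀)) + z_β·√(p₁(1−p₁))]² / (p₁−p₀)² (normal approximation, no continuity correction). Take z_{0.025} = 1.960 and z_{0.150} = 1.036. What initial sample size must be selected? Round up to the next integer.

n = [z_{α/2}·√(p₀q₀) + z_β·√(p₁q₁)]² / (p₁ − p₀)²
  = [1.960·√(0.19·0.81) + 1.036·√(0.25·0.75)]² / (0.06)²
  = [1.960·0.3923 + 1.036·0.4330]² / 0.0036
  = [1.2175]² / 0.0036
  = 411.76
Adjust for 81% response: 411.76 / 0.81 = 508.34.
Round up → n = 509.

n = 509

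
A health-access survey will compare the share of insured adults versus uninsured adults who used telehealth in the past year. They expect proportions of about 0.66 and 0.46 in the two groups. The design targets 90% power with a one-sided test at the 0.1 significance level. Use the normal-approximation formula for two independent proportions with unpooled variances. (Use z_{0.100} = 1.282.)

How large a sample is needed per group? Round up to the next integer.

n = (z_α + z_β)² · [p₁(1−p₁) + p₂(1−p₂)] / (p₁ − p₂)²
  = (1.282 + 1.282)² · (0.66·0.34 + 0.46·0.54) / (0.20)²
  = (2.564)² · (0.2244 + 0.2484) / 0.0400
  = 6.5741 · 0.4728 / 0.0400
  = 77.71
Round up → n = 78 per group.

n = 78 per group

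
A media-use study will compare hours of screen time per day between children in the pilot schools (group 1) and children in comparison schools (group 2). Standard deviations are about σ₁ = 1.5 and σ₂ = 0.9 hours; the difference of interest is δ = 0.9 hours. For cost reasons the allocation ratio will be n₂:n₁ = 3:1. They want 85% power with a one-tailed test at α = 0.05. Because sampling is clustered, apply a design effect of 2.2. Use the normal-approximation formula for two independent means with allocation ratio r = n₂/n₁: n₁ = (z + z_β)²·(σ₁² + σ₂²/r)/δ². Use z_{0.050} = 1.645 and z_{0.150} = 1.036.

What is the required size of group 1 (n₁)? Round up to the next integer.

n₁ = 50

n₁ = (z_α + z_β)² · (σ₁² + σ₂²/r) / δ²
   = (1.645 + 1.036)² · (1.5² + 0.9²/3) / 0.9²
   = 7.1878 · (2.25 + 0.27) / 0.81
   = 7.1878 · 2.52 / 0.81
   = 22.36
Design effect: 2.2 × 22.36 = 49.20.
Round up → n₁ = 50; n₂ = r·n₁ = 3 × 50 = 150.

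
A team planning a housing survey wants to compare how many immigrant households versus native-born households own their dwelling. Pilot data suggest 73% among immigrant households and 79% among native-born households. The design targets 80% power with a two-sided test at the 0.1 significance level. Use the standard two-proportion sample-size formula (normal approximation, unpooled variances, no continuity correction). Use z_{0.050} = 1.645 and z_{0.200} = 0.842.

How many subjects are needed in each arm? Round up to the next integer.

n = 624 per group

n = (z_{α/2} + z_β)² · [p₁(1−p₁) + p₂(1−p₂)] / (p₁ − p₂)²
  = (1.645 + 0.842)² · (0.73·0.27 + 0.79·0.21) / (-0.06)²
  = (2.487)² · (0.1971 + 0.1659) / 0.0036
  = 6.1852 · 0.3630 / 0.0036
  = 623.67
Round up → n = 624 per group.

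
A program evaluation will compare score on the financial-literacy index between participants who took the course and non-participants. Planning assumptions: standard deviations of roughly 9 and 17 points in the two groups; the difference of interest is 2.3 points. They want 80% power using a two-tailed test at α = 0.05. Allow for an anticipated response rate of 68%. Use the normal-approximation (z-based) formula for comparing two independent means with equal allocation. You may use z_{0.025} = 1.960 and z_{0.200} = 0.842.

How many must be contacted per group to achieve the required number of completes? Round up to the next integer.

n = 808 per group

n = (z_{α/2} + z_β)² · (σ₁² + σ₂²) / δ²
  = (1.960 + 0.842)² · (9² + 17² = 370) / 2.3²
  = 7.8512 · 370 / 5.29
  = 549.14
Adjust for 68% response: 549.14 / 0.68 = 807.56.
Round up → n = 808 per group.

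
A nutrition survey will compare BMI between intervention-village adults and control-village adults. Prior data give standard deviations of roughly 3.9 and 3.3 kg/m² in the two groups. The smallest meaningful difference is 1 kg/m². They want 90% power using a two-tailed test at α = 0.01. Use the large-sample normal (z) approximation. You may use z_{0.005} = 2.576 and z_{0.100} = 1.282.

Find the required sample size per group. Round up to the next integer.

n = 389 per group

n = (z_{α/2} + z_β)² · (σ₁² + σ₂²) / δ²
  = (2.576 + 1.282)² · (3.9² + 3.3² = 26.1) / 1²
  = 14.8842 · 26.1 / 1
  = 388.48
Round up → n = 389 per group.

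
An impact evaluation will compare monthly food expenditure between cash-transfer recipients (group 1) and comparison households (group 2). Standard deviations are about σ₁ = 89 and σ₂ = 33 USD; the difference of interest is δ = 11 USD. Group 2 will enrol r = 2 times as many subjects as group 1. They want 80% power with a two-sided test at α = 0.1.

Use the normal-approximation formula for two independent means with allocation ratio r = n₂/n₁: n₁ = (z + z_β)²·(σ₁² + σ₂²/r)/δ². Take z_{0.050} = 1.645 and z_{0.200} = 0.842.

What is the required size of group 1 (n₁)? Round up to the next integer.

n₁ = (z_{α/2} + z_β)² · (σ₁² + σ₂²/r) / δ²
   = (1.645 + 0.842)² · (89² + 33²/2) / 11²
   = 6.1852 · (7921 + 544.5) / 121
   = 6.1852 · 8465.5 / 121
   = 432.73
Round up → n₁ = 433; n₂ = r·n₁ = 2 × 433 = 866.

n₁ = 433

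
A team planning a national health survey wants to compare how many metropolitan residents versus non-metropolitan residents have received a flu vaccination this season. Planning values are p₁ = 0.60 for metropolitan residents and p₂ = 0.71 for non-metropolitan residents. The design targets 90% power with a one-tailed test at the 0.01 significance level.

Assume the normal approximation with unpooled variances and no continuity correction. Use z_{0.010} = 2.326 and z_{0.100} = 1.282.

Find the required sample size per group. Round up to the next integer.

n = (z_α + z_β)² · [p₁(1−p₁) + p₂(1−p₂)] / (p₁ − p₂)²
  = (2.326 + 1.282)² · (0.60·0.40 + 0.71·0.29) / (-0.11)²
  = (3.608)² · (0.2400 + 0.2059) / 0.0121
  = 13.0177 · 0.4459 / 0.0121
  = 479.72
Round up → n = 480 per group.

n = 480 per group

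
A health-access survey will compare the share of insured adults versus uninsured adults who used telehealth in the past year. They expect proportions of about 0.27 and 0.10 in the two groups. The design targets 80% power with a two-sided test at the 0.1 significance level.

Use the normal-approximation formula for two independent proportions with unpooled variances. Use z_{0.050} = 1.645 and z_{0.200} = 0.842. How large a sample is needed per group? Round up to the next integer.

n = (z_{α/2} + z_β)² · [p₁(1−p₁) + p₂(1−p₂)] / (p₁ − p₂)²
  = (1.645 + 0.842)² · (0.27·0.73 + 0.10·0.90) / (0.17)²
  = (2.487)² · (0.1971 + 0.0900) / 0.0289
  = 6.1852 · 0.2871 / 0.0289
  = 61.45
Round up → n = 62 per group.

n = 62 per group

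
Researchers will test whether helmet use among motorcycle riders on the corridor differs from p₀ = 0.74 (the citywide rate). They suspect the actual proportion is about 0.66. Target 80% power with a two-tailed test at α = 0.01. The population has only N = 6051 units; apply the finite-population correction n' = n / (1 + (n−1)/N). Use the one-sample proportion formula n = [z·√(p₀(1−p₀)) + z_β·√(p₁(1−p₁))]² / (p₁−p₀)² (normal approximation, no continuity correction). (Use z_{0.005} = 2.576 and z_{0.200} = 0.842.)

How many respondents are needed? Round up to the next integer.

n = [z_{α/2}·√(p₀q₀) + z_β·√(p₁q₁)]² / (p₁ − p₀)²
  = [2.576·√(0.74·0.26) + 0.842·√(0.66·0.34)]² / (-0.08)²
  = [2.576·0.4386 + 0.842·0.4737]² / 0.0064
  = [1.5288]² / 0.0064
  = 365.18
Finite-population correction (N = 6051): 365.18 / (1 + (365.18 − 1)/6051) = 344.45.
Round up → n = 345.

n = 345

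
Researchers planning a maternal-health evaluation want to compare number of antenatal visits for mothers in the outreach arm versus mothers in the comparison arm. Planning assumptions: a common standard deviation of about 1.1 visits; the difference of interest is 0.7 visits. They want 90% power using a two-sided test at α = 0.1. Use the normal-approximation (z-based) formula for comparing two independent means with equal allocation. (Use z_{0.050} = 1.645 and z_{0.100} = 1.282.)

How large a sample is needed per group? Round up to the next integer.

n = (z_{α/2} + z_β)² · (σ₁² + σ₂²) / δ²
  = (1.645 + 1.282)² · (2·1.1² = 2.42) / 0.7²
  = 8.5673 · 2.42 / 0.49
  = 42.31
Round up → n = 43 per group.

n = 43 per group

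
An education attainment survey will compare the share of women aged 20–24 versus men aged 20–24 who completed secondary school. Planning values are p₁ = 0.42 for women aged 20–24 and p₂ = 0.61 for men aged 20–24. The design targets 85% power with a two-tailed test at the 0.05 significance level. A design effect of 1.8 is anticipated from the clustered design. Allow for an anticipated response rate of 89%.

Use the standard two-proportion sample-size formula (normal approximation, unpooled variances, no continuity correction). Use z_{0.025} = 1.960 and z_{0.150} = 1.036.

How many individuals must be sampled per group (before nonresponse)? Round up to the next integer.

n = 243 per group

n = (z_{α/2} + z_β)² · [p₁(1−p₁) + p₂(1−p₂)] / (p₁ − p₂)²
  = (1.960 + 1.036)² · (0.42·0.58 + 0.61·0.39) / (-0.19)²
  = (2.996)² · (0.2436 + 0.2379) / 0.0361
  = 8.9760 · 0.4815 / 0.0361
  = 119.72
Design effect: 1.8 × 119.72 = 215.50.
Adjust for 89% response: 215.50 / 0.89 = 242.13.
Round up → n = 243 per group.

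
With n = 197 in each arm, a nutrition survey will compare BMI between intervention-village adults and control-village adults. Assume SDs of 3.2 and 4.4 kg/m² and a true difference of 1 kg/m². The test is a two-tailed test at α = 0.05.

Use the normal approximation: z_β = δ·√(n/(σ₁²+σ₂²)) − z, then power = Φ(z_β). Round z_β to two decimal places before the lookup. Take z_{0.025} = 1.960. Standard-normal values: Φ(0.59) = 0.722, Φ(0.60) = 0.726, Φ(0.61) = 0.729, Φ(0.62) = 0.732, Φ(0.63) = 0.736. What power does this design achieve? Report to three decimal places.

Power ≈ 0.732

z_β = δ·√(n/(σ₁²+σ₂²)) − z_{α/2}
    = 1 · √(197/29.6) − 1.960
    = 1 · 2.57981 − 1.960
    = 2.5798 − 1.960 = 0.6198 → 0.62
Power = Φ(0.62) = 0.732.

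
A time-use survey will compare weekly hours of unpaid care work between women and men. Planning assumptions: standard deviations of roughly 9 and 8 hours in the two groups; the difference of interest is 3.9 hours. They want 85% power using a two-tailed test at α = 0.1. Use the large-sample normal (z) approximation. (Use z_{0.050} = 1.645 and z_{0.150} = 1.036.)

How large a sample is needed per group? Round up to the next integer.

n = 69 per group

n = (z_{α/2} + z_β)² · (σ₁² + σ₂²) / δ²
  = (1.645 + 1.036)² · (9² + 8² = 145) / 3.9²
  = 7.1878 · 145 / 15.21
  = 68.52
Round up → n = 69 per group.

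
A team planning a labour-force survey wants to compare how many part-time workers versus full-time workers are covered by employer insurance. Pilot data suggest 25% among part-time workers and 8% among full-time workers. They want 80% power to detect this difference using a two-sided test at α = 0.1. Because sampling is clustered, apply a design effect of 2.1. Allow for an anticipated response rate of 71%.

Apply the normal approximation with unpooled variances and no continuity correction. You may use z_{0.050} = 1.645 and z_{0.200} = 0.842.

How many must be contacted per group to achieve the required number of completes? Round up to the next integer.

n = 166 per group

n = (z_{α/2} + z_β)² · [p₁(1−p₁) + p₂(1−p₂)] / (p₁ − p₂)²
  = (1.645 + 0.842)² · (0.25·0.75 + 0.08·0.92) / (0.17)²
  = (2.487)² · (0.1875 + 0.0736) / 0.0289
  = 6.1852 · 0.2611 / 0.0289
  = 55.88
Design effect: 2.1 × 55.88 = 117.35.
Adjust for 71% response: 117.35 / 0.71 = 165.28.
Round up → n = 166 per group.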